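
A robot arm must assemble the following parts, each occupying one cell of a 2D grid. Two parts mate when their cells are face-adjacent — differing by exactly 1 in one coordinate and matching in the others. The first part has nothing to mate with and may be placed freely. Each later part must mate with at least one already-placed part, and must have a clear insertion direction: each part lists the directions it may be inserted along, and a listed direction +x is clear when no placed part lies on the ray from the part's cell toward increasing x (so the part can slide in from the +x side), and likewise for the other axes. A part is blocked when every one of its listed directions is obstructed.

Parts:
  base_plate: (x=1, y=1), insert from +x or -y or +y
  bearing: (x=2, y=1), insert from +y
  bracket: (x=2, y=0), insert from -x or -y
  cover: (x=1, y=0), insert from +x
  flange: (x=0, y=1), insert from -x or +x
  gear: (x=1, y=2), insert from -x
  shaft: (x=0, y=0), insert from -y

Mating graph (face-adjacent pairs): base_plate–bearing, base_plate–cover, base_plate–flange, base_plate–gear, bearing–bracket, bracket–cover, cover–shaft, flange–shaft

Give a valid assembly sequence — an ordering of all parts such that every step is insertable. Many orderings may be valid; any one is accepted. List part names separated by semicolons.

cover; bracket; bearing; shaft; flange; base_plate; gear

1. cover@(1, 0) [+x clear] — {cover}
2. bracket@(2, 0) [-y clear] — {bracket, cover}
3. bearing@(2, 1) [+y clear] — {bearing, bracket, cover}
4. shaft@(0, 0) [-y clear] — {bearing, bracket, cover, shaft}
5. flange@(0, 1) [-x clear] — {bearing, bracket, cover, flange, shaft}
6. base_plate@(1, 1) [+y clear] — {base_plate, bearing, bracket, cover, flange, shaft}
7. gear@(1, 2) [-x clear] — {base_plate, bearing, bracket, cover, flange, gear, shaft}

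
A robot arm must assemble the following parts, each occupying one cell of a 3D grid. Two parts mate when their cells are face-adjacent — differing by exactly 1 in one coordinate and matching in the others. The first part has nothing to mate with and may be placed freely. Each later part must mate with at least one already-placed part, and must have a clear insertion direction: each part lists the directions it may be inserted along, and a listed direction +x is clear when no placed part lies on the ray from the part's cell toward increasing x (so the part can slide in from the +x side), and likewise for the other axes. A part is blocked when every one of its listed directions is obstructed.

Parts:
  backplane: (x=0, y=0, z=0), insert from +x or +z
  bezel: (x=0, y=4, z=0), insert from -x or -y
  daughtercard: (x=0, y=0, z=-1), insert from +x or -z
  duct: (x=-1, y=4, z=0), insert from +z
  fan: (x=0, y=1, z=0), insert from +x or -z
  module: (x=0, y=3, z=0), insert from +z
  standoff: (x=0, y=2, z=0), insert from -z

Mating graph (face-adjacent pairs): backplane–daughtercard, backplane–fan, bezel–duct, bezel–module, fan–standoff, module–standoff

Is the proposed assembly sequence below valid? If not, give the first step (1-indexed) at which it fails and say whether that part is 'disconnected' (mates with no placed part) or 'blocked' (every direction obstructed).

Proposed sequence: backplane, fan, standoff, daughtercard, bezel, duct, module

1. backplane@(0, 0, 0) [+x clear] — {backplane}
2. fan@(0, 1, 0) [+x clear] — {backplane, fan}
3. standoff@(0, 2, 0) [-z clear] — {backplane, fan, standoff}
4. daughtercard@(0, 0, -1) [+x clear] — {backplane, daughtercard, fan, standoff}
5. bezel@(0, 4, 0) — no placed neighbour ⇒ disconnected

Invalid at step 5 (disconnected)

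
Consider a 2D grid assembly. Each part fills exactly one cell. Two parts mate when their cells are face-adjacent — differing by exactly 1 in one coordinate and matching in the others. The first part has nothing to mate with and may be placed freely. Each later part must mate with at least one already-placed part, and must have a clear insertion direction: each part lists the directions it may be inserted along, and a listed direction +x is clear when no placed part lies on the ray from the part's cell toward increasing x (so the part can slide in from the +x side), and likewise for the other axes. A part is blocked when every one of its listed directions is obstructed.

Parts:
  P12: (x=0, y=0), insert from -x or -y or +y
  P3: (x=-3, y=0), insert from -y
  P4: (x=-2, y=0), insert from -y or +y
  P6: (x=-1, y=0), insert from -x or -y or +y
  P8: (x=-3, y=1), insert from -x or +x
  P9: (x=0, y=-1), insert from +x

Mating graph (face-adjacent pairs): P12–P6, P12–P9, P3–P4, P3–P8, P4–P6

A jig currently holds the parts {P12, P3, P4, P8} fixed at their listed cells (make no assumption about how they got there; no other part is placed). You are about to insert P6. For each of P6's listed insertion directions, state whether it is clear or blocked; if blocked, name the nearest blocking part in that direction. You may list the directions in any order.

+y: clear; -x: blocked by P4; -y: clear

-x: nearest on ray is P4@(-2, 0) ⇒ blocked
-y: ray from P6(-1, 0) has no placed part ⇒ clear
+y: ray from P6(-1, 0) has no placed part ⇒ clear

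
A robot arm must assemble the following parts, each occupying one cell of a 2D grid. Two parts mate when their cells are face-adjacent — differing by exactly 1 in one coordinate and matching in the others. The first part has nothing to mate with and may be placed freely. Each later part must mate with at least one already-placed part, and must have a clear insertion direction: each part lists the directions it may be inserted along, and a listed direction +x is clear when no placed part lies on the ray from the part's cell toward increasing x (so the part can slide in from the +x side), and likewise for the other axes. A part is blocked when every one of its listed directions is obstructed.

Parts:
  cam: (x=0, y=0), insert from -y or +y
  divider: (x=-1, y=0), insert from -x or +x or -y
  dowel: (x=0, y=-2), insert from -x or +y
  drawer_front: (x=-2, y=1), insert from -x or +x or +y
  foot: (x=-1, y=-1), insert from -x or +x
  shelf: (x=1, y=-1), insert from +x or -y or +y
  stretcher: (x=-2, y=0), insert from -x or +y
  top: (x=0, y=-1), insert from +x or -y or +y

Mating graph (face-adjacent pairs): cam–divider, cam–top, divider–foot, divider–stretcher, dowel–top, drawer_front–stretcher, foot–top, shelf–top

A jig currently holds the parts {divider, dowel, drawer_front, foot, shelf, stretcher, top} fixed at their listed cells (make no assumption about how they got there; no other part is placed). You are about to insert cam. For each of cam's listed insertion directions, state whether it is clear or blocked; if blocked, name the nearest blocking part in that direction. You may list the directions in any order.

-y: nearest on ray is top@(0, -1) ⇒ blocked
+y: ray from cam(0, 0) has no placed part ⇒ clear

+y: clear; -y: blocked by top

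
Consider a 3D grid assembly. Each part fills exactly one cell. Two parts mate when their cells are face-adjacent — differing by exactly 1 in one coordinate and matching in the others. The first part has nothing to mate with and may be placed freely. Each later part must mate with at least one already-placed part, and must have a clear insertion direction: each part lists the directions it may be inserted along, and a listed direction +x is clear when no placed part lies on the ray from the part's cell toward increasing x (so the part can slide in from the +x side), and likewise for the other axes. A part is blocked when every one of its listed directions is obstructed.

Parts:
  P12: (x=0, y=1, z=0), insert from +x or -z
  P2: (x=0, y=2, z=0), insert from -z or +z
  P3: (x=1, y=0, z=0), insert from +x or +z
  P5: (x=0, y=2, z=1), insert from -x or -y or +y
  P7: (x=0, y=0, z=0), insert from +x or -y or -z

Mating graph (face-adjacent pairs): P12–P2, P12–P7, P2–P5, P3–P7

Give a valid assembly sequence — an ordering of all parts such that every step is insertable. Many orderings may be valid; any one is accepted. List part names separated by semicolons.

P5; P2; P12; P7; P3

1. P5@(0, 2, 1) [-x clear] — {P5}
2. P2@(0, 2, 0) [-z clear] — {P2, P5}
3. P12@(0, 1, 0) [+x clear] — {P12, P2, P5}
4. P7@(0, 0, 0) [+x clear] — {P12, P2, P5, P7}
5. P3@(1, 0, 0) [+x clear] — {P12, P2, P3, P5, P7}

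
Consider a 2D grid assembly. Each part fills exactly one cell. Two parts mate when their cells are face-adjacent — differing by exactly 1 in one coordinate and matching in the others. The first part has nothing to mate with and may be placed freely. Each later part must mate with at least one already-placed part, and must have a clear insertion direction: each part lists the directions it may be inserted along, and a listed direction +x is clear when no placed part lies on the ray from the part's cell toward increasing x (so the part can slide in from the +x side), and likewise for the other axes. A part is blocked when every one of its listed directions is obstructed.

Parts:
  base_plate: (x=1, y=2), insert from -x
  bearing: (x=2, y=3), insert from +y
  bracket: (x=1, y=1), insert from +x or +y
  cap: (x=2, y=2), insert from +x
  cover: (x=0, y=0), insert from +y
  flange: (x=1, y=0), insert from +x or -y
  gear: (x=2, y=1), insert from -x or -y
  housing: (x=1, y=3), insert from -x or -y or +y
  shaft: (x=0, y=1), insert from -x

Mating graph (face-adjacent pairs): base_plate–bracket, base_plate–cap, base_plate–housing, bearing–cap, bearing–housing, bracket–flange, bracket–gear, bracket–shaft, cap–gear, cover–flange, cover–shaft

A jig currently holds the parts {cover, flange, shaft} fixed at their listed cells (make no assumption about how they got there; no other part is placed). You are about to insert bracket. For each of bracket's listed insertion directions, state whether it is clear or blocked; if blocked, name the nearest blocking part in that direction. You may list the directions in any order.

+x: ray from bracket(1, 1) has no placed part ⇒ clear
+y: ray from bracket(1, 1) has no placed part ⇒ clear

+x: clear; +y: clear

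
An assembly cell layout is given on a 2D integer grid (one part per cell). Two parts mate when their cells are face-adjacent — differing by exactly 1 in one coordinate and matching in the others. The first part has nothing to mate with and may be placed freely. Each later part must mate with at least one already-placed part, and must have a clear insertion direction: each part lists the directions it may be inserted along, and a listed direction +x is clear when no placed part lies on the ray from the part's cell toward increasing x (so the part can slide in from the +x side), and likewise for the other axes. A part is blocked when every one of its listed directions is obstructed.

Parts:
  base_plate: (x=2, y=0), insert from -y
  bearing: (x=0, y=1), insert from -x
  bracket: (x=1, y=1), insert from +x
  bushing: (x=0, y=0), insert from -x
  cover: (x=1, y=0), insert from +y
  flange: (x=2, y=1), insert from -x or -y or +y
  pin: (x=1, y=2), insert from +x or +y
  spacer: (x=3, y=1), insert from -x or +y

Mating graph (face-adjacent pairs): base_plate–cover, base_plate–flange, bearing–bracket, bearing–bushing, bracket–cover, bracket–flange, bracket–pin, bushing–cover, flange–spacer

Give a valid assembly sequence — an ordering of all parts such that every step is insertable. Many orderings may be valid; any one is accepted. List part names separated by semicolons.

1. base_plate@(2, 0) [-y clear] — {base_plate}
2. cover@(1, 0) [+y clear] — {base_plate, cover}
3. bracket@(1, 1) [+x clear] — {base_plate, bracket, cover}
4. pin@(1, 2) [+x clear] — {base_plate, bracket, cover, pin}
5. bushing@(0, 0) [-x clear] — {base_plate, bracket, bushing, cover, pin}
6. bearing@(0, 1) [-x clear] — {base_plate, bearing, bracket, bushing, cover, pin}
7. flange@(2, 1) [+y clear] — {base_plate, bearing, bracket, bushing, cover, flange, pin}
8. spacer@(3, 1) [+y clear] — {base_plate, bearing, bracket, bushing, cover, flange, pin, spacer}

base_plate; cover; bracket; pin; bushing; bearing; flange; spacer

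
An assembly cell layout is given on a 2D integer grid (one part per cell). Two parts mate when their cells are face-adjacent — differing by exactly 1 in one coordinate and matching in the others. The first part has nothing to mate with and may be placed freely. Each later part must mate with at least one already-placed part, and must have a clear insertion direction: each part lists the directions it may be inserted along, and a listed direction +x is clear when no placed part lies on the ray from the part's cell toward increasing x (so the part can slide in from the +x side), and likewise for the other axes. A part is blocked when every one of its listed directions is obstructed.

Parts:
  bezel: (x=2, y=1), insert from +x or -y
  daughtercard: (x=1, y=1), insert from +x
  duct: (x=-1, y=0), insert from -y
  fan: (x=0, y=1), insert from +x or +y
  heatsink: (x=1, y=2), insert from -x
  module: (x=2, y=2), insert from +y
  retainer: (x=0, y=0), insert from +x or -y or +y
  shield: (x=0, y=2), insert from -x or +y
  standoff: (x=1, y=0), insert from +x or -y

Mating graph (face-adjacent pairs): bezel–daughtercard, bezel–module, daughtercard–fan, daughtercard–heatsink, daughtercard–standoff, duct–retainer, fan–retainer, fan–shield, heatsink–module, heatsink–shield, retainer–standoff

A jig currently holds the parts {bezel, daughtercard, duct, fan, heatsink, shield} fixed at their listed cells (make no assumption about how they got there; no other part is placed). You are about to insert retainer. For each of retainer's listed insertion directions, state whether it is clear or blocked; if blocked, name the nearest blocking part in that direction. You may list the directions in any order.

+x: ray from retainer(0, 0) has no placed part ⇒ clear
-y: ray from retainer(0, 0) has no placed part ⇒ clear
+y: nearest on ray is fan@(0, 1) ⇒ blocked

+x: clear; +y: blocked by fan; -y: clear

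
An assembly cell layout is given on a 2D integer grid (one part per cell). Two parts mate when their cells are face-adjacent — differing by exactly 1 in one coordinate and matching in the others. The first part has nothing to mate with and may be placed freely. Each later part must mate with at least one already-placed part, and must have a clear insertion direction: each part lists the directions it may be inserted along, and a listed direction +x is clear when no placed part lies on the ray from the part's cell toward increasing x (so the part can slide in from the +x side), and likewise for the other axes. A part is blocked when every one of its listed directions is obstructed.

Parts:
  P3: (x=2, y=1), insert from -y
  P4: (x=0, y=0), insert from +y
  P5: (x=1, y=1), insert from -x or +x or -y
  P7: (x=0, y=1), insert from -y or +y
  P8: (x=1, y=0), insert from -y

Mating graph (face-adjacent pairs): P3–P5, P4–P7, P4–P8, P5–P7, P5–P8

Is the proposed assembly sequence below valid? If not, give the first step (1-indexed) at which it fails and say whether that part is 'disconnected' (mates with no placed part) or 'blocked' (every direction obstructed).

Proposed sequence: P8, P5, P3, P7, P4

Invalid at step 5 (blocked)

1. P8@(1, 0) [-y clear] — {P8}
2. P5@(1, 1) [-x clear] — {P5, P8}
3. P3@(2, 1) [-y clear] — {P3, P5, P8}
4. P7@(0, 1) [-y clear] — {P3, P5, P7, P8}
5. P4@(0, 0) — +y all obstructed ⇒ blocked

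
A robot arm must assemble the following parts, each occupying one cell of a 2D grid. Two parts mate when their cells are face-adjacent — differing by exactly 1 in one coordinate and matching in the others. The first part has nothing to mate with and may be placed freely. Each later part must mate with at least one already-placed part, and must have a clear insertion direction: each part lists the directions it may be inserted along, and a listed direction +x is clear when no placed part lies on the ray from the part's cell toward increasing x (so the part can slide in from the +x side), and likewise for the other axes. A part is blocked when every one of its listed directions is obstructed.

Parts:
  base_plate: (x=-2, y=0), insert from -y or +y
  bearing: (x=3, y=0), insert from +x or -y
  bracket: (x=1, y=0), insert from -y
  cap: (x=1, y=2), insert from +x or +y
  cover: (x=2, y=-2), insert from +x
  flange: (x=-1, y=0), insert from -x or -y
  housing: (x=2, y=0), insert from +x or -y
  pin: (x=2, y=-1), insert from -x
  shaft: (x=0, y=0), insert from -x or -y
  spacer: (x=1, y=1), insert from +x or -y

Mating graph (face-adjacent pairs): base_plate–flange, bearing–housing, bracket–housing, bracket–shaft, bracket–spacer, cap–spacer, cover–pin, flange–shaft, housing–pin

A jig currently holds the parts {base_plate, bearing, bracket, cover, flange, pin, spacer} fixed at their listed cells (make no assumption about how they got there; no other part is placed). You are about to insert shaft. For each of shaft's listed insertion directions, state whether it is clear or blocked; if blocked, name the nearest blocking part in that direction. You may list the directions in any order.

-x: nearest on ray is flange@(-1, 0) ⇒ blocked
-y: ray from shaft(0, 0) has no placed part ⇒ clear

-x: blocked by flange; -y: clear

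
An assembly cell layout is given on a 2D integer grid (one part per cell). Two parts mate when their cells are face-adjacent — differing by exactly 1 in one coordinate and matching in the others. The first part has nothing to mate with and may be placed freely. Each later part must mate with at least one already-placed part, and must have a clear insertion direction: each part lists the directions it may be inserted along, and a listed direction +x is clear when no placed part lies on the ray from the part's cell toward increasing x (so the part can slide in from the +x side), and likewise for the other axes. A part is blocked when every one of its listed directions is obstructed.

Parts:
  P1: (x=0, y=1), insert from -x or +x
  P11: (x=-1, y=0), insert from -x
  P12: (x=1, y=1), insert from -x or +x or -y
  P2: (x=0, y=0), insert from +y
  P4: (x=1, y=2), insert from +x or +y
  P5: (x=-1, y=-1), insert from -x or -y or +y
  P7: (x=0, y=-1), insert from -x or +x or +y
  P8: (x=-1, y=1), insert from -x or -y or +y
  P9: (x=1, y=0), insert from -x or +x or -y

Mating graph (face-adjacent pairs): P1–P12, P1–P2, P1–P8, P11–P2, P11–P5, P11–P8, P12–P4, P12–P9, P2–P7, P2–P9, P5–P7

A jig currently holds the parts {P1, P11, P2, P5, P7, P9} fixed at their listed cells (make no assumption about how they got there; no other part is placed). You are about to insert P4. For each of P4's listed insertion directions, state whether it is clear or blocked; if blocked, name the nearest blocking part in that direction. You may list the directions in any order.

+x: clear; +y: clear

+x: ray from P4(1, 2) has no placed part ⇒ clear
+y: ray from P4(1, 2) has no placed part ⇒ clear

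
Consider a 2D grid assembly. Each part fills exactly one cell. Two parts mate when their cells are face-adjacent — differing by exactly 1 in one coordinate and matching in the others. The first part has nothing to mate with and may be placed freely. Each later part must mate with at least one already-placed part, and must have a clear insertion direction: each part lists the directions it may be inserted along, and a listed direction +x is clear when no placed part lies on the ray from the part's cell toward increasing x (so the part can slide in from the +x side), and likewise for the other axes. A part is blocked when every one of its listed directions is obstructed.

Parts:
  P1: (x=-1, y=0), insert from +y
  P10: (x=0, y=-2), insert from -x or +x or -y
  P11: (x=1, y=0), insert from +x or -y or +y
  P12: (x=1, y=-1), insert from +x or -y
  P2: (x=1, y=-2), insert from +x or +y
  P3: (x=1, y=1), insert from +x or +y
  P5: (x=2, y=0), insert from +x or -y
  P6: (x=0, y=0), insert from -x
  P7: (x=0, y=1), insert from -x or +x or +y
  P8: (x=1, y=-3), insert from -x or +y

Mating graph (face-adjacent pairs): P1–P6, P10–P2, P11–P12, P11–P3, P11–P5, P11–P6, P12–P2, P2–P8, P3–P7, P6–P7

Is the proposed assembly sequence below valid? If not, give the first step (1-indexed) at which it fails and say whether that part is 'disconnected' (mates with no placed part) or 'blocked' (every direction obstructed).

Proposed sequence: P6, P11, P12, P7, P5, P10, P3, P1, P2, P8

Invalid at step 6 (disconnected)

1. P6@(0, 0) [-x clear] — {P6}
2. P11@(1, 0) [+x clear] — {P11, P6}
3. P12@(1, -1) [+x clear] — {P11, P12, P6}
4. P7@(0, 1) [-x clear] — {P11, P12, P6, P7}
5. P5@(2, 0) [+x clear] — {P11, P12, P5, P6, P7}
6. P10@(0, -2) — no placed neighbour ⇒ disconnected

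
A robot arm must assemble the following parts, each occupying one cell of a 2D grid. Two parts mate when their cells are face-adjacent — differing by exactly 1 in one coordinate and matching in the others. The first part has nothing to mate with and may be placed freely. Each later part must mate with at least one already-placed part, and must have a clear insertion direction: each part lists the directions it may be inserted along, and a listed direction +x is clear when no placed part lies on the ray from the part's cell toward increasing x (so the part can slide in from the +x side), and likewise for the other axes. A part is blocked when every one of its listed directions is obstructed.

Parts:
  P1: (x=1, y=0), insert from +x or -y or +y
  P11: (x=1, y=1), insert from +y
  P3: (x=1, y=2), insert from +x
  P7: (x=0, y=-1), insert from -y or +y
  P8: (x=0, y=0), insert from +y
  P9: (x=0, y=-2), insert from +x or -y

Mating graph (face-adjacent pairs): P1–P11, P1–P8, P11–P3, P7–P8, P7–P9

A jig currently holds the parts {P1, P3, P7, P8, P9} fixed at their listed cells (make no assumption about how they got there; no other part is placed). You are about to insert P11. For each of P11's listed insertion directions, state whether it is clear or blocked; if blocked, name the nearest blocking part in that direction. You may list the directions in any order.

+y: blocked by P3

+y: nearest on ray is P3@(1, 2) ⇒ blocked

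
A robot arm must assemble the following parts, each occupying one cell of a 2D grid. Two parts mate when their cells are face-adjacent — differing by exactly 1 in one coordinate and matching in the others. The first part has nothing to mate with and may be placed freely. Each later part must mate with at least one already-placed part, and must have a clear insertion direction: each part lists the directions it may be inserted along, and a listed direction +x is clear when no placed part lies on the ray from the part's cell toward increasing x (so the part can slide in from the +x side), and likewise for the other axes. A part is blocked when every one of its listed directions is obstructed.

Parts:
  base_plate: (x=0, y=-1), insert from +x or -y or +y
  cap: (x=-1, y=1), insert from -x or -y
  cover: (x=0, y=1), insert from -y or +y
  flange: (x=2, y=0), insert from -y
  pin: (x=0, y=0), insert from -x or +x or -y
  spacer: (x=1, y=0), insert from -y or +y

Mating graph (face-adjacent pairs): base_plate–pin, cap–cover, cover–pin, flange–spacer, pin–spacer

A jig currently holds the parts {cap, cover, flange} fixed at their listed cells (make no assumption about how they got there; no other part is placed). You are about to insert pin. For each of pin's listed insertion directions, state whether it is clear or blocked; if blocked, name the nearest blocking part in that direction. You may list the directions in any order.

-x: ray from pin(0, 0) has no placed part ⇒ clear
+x: nearest on ray is flange@(2, 0) ⇒ blocked
-y: ray from pin(0, 0) has no placed part ⇒ clear

+x: blocked by flange; -x: clear; -y: clear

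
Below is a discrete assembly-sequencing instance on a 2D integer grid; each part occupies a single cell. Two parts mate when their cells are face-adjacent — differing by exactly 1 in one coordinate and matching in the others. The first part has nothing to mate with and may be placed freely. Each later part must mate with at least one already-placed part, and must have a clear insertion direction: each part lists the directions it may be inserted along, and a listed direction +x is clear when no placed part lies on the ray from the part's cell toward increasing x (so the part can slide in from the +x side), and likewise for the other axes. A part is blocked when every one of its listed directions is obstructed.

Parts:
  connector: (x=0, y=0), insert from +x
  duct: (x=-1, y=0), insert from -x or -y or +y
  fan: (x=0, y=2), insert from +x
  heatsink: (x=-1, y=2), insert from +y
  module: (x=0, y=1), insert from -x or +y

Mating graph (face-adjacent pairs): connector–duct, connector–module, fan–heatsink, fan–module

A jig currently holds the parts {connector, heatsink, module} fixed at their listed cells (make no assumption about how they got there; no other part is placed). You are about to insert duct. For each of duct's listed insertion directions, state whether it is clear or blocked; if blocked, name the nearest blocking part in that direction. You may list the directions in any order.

-x: ray from duct(-1, 0) has no placed part ⇒ clear
-y: ray from duct(-1, 0) has no placed part ⇒ clear
+y: nearest on ray is heatsink@(-1, 2) ⇒ blocked

+y: blocked by heatsink; -x: clear; -y: clear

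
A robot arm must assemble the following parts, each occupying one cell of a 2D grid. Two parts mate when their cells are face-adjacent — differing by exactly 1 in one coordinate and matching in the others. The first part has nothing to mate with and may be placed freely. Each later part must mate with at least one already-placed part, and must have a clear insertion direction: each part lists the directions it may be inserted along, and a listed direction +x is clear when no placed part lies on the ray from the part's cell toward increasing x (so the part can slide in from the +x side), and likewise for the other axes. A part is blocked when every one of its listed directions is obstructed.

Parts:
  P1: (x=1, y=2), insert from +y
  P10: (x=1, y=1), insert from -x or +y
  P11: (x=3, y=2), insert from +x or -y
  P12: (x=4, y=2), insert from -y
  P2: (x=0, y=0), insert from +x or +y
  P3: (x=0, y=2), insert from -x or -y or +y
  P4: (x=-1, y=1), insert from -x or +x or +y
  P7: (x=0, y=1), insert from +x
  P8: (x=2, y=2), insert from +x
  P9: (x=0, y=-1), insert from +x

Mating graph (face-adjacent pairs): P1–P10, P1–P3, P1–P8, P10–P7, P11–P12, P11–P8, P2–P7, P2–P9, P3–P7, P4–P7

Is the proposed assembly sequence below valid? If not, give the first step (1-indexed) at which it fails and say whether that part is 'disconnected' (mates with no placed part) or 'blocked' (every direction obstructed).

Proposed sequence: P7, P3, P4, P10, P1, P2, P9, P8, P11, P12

1. P7@(0, 1) [+x clear] — {P7}
2. P3@(0, 2) [-x clear] — {P3, P7}
3. P4@(-1, 1) [-x clear] — {P3, P4, P7}
4. P10@(1, 1) [+y clear] — {P10, P3, P4, P7}
5. P1@(1, 2) [+y clear] — {P1, P10, P3, P4, P7}
6. P2@(0, 0) [+x clear] — {P1, P10, P2, P3, P4, P7}
7. P9@(0, -1) [+x clear] — {P1, P10, P2, P3, P4, P7, P9}
8. P8@(2, 2) [+x clear] — {P1, P10, P2, P3, P4, P7, P8, P9}
9. P11@(3, 2) [+x clear] — {P1, P10, P11, P2, P3, P4, P7, P8, P9}
10. P12@(4, 2) [-y clear] — {P1, P10, P11, P12, P2, P3, P4, P7, P8, P9}

Valid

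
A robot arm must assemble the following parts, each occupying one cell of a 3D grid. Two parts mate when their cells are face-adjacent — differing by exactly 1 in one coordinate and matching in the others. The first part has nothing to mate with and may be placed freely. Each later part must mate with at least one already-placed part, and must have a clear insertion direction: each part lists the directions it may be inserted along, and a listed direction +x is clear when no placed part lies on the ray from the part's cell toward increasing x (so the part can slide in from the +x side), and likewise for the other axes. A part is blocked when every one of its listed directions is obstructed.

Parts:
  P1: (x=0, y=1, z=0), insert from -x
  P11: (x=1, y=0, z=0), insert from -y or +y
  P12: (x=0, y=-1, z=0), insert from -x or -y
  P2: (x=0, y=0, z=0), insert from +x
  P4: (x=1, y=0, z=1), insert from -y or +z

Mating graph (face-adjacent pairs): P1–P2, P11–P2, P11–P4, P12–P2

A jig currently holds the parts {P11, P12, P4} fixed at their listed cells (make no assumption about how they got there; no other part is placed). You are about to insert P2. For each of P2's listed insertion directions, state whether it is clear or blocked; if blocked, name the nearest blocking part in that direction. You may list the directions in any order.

+x: nearest on ray is P11@(1, 0, 0) ⇒ blocked

+x: blocked by P11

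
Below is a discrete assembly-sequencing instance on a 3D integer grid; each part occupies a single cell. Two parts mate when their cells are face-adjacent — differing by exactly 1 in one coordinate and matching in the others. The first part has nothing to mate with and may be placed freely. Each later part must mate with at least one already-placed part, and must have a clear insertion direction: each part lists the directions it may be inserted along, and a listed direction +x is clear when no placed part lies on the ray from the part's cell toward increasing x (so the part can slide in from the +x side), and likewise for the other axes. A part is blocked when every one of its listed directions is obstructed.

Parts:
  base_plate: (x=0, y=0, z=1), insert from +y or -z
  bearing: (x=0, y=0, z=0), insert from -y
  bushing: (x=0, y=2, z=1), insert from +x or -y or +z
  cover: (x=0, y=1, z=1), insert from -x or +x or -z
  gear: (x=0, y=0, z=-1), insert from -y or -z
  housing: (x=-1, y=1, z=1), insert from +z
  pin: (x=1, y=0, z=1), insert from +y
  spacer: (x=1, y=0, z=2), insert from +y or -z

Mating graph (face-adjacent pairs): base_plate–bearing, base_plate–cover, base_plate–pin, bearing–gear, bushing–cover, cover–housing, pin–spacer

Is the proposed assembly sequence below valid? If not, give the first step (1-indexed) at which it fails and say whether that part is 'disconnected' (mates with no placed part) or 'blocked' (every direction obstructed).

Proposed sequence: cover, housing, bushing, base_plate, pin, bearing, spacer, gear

1. cover@(0, 1, 1) [-x clear] — {cover}
2. housing@(-1, 1, 1) [+z clear] — {cover, housing}
3. bushing@(0, 2, 1) [+x clear] — {bushing, cover, housing}
4. base_plate@(0, 0, 1) [-z clear] — {base_plate, bushing, cover, housing}
5. pin@(1, 0, 1) [+y clear] — {base_plate, bushing, cover, housing, pin}
6. bearing@(0, 0, 0) [-y clear] — {base_plate, bearing, bushing, cover, housing, pin}
7. spacer@(1, 0, 2) [+y clear] — {base_plate, bearing, bushing, cover, housing, pin, spacer}
8. gear@(0, 0, -1) [-y clear] — {base_plate, bearing, bushing, cover, gear, housing, pin, spacer}

Valid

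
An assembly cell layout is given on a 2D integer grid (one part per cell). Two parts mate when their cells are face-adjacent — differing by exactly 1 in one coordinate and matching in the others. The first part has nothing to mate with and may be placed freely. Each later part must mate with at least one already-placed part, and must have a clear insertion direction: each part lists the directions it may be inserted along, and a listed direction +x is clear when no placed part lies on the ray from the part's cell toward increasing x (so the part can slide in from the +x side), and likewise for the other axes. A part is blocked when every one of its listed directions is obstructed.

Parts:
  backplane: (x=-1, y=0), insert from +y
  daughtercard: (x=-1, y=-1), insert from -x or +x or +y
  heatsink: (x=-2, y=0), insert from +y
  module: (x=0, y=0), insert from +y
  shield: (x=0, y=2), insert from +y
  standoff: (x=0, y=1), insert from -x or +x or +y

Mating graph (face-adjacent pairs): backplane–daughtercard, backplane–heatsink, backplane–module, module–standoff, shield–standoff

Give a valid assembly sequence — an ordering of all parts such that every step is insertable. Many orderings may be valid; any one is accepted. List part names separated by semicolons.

1. heatsink@(-2, 0) [+y clear] — {heatsink}
2. backplane@(-1, 0) [+y clear] — {backplane, heatsink}
3. module@(0, 0) [+y clear] — {backplane, heatsink, module}
4. standoff@(0, 1) [-x clear] — {backplane, heatsink, module, standoff}
5. shield@(0, 2) [+y clear] — {backplane, heatsink, module, shield, standoff}
6. daughtercard@(-1, -1) [-x clear] — {backplane, daughtercard, heatsink, module, shield, standoff}

heatsink; backplane; module; standoff; shield; daughtercard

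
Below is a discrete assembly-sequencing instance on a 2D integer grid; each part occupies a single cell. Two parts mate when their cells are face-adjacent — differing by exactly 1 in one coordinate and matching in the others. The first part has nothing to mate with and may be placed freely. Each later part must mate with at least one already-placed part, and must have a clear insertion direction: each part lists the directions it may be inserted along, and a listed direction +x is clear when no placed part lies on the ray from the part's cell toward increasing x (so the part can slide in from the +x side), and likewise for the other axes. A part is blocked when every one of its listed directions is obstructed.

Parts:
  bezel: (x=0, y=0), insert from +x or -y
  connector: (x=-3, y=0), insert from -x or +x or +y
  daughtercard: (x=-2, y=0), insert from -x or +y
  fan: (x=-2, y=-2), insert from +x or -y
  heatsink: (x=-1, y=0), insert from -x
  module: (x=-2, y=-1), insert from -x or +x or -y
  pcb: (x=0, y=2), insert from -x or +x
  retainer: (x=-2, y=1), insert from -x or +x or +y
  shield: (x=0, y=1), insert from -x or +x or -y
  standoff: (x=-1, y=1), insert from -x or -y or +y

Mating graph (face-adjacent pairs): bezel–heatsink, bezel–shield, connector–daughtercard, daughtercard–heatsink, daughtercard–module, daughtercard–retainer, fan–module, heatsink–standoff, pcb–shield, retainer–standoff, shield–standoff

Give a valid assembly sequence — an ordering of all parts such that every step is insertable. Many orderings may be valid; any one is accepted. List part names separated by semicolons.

1. standoff@(-1, 1) [-x clear] — {standoff}
2. shield@(0, 1) [+x clear] — {shield, standoff}
3. pcb@(0, 2) [-x clear] — {pcb, shield, standoff}
4. bezel@(0, 0) [+x clear] — {bezel, pcb, shield, standoff}
5. retainer@(-2, 1) [-x clear] — {bezel, pcb, retainer, shield, standoff}
6. heatsink@(-1, 0) [-x clear] — {bezel, heatsink, pcb, retainer, shield, standoff}
7. daughtercard@(-2, 0) [-x clear] — {bezel, daughtercard, heatsink, pcb, retainer, shield, standoff}
8. connector@(-3, 0) [-x clear] — {bezel, connector, daughtercard, heatsink, pcb, retainer, shield, standoff}
9. module@(-2, -1) [-x clear] — {bezel, connector, daughtercard, heatsink, module, pcb, retainer, shield, standoff}
10. fan@(-2, -2) [+x clear] — {bezel, connector, daughtercard, fan, heatsink, module, pcb, retainer, shield, standoff}

standoff; shield; pcb; bezel; retainer; heatsink; daughtercard; connector; module; fan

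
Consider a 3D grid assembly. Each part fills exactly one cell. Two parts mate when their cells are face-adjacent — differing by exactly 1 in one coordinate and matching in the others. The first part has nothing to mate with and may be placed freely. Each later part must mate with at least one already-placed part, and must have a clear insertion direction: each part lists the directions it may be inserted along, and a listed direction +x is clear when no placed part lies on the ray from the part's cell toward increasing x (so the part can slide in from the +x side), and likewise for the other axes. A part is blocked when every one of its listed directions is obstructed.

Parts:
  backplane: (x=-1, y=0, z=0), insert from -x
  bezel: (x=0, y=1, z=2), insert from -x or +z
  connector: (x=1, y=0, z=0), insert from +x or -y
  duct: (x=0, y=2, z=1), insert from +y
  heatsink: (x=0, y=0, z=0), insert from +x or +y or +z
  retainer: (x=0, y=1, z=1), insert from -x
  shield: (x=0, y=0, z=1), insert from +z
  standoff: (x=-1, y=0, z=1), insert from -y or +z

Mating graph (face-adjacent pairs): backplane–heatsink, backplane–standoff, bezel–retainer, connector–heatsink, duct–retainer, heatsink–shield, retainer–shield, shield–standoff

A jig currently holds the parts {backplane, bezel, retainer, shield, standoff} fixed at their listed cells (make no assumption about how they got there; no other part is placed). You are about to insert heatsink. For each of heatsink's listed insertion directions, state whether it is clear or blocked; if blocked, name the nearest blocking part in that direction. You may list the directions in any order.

+x: ray from heatsink(0, 0, 0) has no placed part ⇒ clear
+y: ray from heatsink(0, 0, 0) has no placed part ⇒ clear
+z: nearest on ray is shield@(0, 0, 1) ⇒ blocked

+x: clear; +y: clear; +z: blocked by shield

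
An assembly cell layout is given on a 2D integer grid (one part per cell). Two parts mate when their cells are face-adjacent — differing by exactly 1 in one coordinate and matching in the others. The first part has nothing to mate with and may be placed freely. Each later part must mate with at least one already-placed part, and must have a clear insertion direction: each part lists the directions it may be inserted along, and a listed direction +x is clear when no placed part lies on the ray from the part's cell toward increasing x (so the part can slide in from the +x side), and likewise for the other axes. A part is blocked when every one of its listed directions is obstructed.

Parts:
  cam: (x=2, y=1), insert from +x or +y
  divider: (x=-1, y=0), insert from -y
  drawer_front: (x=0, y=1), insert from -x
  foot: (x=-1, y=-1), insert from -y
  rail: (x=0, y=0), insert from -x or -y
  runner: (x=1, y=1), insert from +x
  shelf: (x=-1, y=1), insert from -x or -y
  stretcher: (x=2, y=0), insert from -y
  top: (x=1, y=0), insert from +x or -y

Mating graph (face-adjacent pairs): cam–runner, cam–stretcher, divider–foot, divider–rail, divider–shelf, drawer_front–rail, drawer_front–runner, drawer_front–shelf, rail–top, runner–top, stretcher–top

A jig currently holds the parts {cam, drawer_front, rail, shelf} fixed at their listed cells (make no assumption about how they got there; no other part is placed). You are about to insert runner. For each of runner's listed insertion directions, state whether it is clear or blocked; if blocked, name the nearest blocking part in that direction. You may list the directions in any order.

+x: nearest on ray is cam@(2, 1) ⇒ blocked

+x: blocked by cam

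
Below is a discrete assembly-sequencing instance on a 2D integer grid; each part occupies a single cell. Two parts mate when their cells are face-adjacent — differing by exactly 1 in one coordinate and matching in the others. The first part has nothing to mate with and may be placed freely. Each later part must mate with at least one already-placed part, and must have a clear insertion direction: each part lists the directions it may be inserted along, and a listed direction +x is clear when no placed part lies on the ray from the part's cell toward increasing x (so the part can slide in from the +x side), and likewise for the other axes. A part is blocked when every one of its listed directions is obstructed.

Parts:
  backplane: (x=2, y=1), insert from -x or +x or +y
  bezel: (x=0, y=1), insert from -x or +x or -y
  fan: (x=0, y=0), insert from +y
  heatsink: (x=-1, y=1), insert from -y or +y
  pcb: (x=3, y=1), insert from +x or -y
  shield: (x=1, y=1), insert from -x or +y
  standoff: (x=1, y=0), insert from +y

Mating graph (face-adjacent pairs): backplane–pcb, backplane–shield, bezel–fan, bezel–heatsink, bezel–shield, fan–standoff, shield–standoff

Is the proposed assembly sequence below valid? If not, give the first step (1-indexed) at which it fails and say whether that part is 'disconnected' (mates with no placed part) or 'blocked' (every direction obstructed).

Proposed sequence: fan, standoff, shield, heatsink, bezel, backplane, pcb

Invalid at step 4 (disconnected)

1. fan@(0, 0) [+y clear] — {fan}
2. standoff@(1, 0) [+y clear] — {fan, standoff}
3. shield@(1, 1) [-x clear] — {fan, shield, standoff}
4. heatsink@(-1, 1) — no placed neighbour ⇒ disconnected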